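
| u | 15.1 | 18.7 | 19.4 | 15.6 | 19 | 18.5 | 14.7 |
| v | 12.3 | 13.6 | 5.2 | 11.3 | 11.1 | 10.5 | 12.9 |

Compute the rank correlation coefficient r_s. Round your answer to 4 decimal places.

Rank u: 2, 5, 7, 3, 6, 4, 1
Rank v: 5, 7, 1, 4, 3, 2, 6
d = rank(u) − rank(v): -3, -2, 6, -1, 3, 2, -5; Σd² = 88
ρ = 1 − 6Σd² / [n(n²−1)] = 1 − 6×88 / (7×48) = 1 − 528/336 ≈ -0.5714

-0.5714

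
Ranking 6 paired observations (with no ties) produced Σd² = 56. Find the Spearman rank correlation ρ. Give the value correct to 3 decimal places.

-0.600

ρ = 1 − 6Σd² / [n(n²−1)] = 1 − 6×56 / (6×35)
  = 1 − 336/210 = 1 − 1.6000 ≈ -0.600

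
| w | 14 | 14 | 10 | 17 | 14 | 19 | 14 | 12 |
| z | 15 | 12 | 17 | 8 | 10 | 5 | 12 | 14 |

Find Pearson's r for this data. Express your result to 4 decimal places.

-0.9334

n = 8, Σw = 114, Σz = 93, Σw² = 1678, Σz² = 1187, Σwz = 1255
nΣwz − ΣwΣz = 10040 − 10602 = -562
nΣw² − (Σw)² = 13424 − 12996 = 428; nΣz² − (Σz)² = 9496 − 8649 = 847
r = -562 / √(428 × 847) = -562 / 602.0930 ≈ -0.9334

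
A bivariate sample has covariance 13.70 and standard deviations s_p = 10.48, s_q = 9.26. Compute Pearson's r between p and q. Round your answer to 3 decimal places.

0.141

r = Cov(p,q) / (s_p · s_q) = 13.70 / (10.48 × 9.26)
  = 13.70 / 97.0448 ≈ 0.141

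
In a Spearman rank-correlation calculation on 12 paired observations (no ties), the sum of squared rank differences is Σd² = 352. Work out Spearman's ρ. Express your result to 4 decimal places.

ρ = 1 − 6Σd² / [n(n²−1)] = 1 − 6×352 / (12×143)
  = 1 − 2112/1716 = 1 − 1.23077 ≈ -0.2308

-0.2308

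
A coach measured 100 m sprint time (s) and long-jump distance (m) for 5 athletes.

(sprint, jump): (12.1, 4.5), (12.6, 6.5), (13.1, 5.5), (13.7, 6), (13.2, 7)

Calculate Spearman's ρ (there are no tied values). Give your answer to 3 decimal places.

Rank sprint: 1, 2, 3, 5, 4
Rank jump: 1, 4, 2, 3, 5
d = rank(sprint) − rank(jump): 0, -2, 1, 2, -1; Σd² = 10
ρ = 1 − 6Σd² / [n(n²−1)] = 1 − 6×10 / (5×24) = 1 − 60/120 ≈ 0.500

0.500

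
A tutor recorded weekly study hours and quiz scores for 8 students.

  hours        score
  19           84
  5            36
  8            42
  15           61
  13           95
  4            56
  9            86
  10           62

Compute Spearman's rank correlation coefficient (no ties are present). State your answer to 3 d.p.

Rank hours: 8, 2, 3, 7, 6, 1, 4, 5
Rank score: 6, 1, 2, 4, 8, 3, 7, 5
d = rank(hours) − rank(score): 2, 1, 1, 3, -2, -2, -3, 0; Σd² = 32
ρ = 1 − 6Σd² / [n(n²−1)] = 1 − 6×32 / (8×63) = 1 − 192/504 ≈ 0.619

0.619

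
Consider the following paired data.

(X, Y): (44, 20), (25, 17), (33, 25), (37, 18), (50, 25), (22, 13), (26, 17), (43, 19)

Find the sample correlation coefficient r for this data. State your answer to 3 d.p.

0.687

n = 8, ΣX = 280, ΣY = 154, ΣX² = 10528, ΣY² = 3082, ΣXY = 5591
nΣXY − ΣXΣY = 44728 − 43120 = 1608
nΣX² − (ΣX)² = 84224 − 78400 = 5824; nΣY² − (ΣY)² = 24656 − 23716 = 940
r = 1608 / √(5824 × 940) = 1608 / 2339.7778 ≈ 0.687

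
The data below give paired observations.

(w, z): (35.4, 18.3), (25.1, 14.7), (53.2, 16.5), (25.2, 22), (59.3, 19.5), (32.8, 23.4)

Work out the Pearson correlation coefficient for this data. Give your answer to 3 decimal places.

-0.133

n = 6, Σw = 231, Σz = 114.4, Σw² = 9940.78, Σz² = 2235.04, Σwz = 4372.86
nΣwz − ΣwΣz = 26237.16 − 26426.4 = -189.24
nΣw² − (Σw)² = 59644.68 − 53361 = 6283.68; nΣz² − (Σz)² = 13410.24 − 13087.36 = 322.88
r = -189.24 / √(6283.68 × 322.88) = -189.24 / 1424.3857 ≈ -0.133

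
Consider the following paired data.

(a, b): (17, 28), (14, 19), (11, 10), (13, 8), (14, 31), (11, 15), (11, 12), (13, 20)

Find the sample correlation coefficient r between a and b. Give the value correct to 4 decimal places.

0.7311

n = 8, Σa = 104, Σb = 143, Σa² = 1382, Σb² = 3039, Σab = 1947
nΣab − ΣaΣb = 15576 − 14872 = 704
nΣa² − (Σa)² = 11056 − 10816 = 240; nΣb² − (Σb)² = 24312 − 20449 = 3863
r = 704 / √(240 × 3863) = 704 / 962.8707 ≈ 0.7311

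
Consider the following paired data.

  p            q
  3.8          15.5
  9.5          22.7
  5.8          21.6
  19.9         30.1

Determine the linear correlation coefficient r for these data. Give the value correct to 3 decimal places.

n = 4, Σp = 39, Σq = 89.9, Σp² = 534.34, Σq² = 2128.11, Σpq = 998.82
nΣpq − ΣpΣq = 3995.28 − 3506.1 = 489.18
nΣp² − (Σp)² = 2137.36 − 1521 = 616.36; nΣq² − (Σq)² = 8512.44 − 8082.01 = 430.43
r = 489.18 / √(616.36 × 430.43) = 489.18 / 515.0727 ≈ 0.950

0.950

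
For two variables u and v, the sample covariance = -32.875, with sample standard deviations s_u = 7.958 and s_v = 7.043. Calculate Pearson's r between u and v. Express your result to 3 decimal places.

-0.587

r = Cov(u,v) / (s_u · s_v) = -32.875 / (7.958 × 7.043)
  = -32.875 / 56.0482 ≈ -0.587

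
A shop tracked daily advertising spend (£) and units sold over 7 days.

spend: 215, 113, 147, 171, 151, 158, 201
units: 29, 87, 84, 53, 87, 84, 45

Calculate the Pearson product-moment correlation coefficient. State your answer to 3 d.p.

n = 7, Σx = 1156, Σy = 469, Σx² = 198010, Σy² = 34925, Σxy = 72931
nΣxy − ΣxΣy = 510517 − 542164 = -31647
nΣx² − (Σx)² = 1386070 − 1336336 = 49734; nΣy² − (Σy)² = 244475 − 219961 = 24514
r = -31647 / √(49734 × 24514) = -31647 / 34916.7478 ≈ -0.906

-0.906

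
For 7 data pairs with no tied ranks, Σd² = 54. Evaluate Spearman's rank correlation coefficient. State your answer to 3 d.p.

0.036

ρ = 1 − 6Σd² / [n(n²−1)] = 1 − 6×54 / (7×48)
  = 1 − 324/336 = 1 − 0.9643 ≈ 0.036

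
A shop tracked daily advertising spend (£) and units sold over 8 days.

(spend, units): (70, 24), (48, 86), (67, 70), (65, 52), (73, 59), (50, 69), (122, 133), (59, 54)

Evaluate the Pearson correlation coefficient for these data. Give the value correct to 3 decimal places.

n = 8, Σx = 554, Σy = 547, Σx² = 42112, Σy² = 44423, Σxy = 41047
nΣxy − ΣxΣy = 328376 − 303038 = 25338
nΣx² − (Σx)² = 336896 − 306916 = 29980; nΣy² − (Σy)² = 355384 − 299209 = 56175
r = 25338 / √(29980 × 56175) = 25338 / 41038.1103 ≈ 0.617

0.617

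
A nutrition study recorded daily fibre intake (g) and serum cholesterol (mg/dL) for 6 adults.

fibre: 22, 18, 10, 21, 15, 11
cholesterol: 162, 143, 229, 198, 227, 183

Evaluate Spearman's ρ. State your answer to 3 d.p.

Rank fibre: 6, 4, 1, 5, 3, 2
Rank cholesterol: 2, 1, 6, 4, 5, 3
d = rank(fibre) − rank(cholesterol): 4, 3, -5, 1, -2, -1; Σd² = 56
ρ = 1 − 6Σd² / [n(n²−1)] = 1 − 6×56 / (6×35) = 1 − 336/210 ≈ -0.600

-0.600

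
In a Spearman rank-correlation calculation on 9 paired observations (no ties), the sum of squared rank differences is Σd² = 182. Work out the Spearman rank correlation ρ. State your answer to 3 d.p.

-0.517

ρ = 1 − 6Σd² / [n(n²−1)] = 1 − 6×182 / (9×80)
  = 1 − 1092/720 = 1 − 1.5167 ≈ -0.517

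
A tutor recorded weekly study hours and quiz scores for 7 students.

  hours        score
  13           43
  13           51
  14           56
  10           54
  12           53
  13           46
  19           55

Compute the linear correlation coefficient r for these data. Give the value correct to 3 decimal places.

0.217

n = 7, Σx = 94, Σy = 358, Σx² = 1308, Σy² = 18452, Σxy = 4825
nΣxy − ΣxΣy = 33775 − 33652 = 123
nΣx² − (Σx)² = 9156 − 8836 = 320; nΣy² − (Σy)² = 129164 − 128164 = 1000
r = 123 / √(320 × 1000) = 123 / 565.6854 ≈ 0.217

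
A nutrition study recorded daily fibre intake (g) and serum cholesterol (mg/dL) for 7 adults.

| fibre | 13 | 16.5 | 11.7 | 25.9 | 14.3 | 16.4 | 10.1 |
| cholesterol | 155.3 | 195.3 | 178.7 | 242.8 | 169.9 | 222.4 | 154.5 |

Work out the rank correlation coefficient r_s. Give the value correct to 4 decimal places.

Rank fibre: 3, 6, 2, 7, 4, 5, 1
Rank cholesterol: 2, 5, 4, 7, 3, 6, 1
d = rank(fibre) − rank(cholesterol): 1, 1, -2, 0, 1, -1, 0; Σd² = 8
ρ = 1 − 6Σd² / [n(n²−1)] = 1 − 6×8 / (7×48) = 1 − 48/336 ≈ 0.8571

0.8571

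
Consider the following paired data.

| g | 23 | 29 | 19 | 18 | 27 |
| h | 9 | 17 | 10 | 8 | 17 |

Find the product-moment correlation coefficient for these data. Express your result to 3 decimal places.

n = 5, Σg = 116, Σh = 61, Σg² = 2784, Σh² = 823, Σgh = 1493
nΣgh − ΣgΣh = 7465 − 7076 = 389
nΣg² − (Σg)² = 13920 − 13456 = 464; nΣh² − (Σh)² = 4115 − 3721 = 394
r = 389 / √(464 × 394) = 389 / 427.5699 ≈ 0.910

0.910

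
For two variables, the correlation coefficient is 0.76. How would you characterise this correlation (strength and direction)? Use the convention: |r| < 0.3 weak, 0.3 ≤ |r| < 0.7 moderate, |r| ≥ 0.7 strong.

r = 0.76 > 0 so the relationship is positive.
|r| = 0.76, which falls in the strong range.

strong positive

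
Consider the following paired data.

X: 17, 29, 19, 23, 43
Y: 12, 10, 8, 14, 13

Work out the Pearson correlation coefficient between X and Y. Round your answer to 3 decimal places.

n = 5, ΣX = 131, ΣY = 57, ΣX² = 3869, ΣY² = 673, ΣXY = 1527
nΣXY − ΣXΣY = 7635 − 7467 = 168
nΣX² − (ΣX)² = 19345 − 17161 = 2184; nΣY² − (ΣY)² = 3365 − 3249 = 116
r = 168 / √(2184 × 116) = 168 / 503.3329 ≈ 0.334

0.334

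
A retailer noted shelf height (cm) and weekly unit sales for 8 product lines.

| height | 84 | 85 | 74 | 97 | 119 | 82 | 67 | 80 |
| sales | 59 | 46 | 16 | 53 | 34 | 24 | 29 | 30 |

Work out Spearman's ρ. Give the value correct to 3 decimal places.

Rank height: 5, 6, 2, 7, 8, 4, 1, 3
Rank sales: 8, 6, 1, 7, 5, 2, 3, 4
d = rank(height) − rank(sales): -3, 0, 1, 0, 3, 2, -2, -1; Σd² = 28
ρ = 1 − 6Σd² / [n(n²−1)] = 1 − 6×28 / (8×63) = 1 − 168/504 ≈ 0.667

0.667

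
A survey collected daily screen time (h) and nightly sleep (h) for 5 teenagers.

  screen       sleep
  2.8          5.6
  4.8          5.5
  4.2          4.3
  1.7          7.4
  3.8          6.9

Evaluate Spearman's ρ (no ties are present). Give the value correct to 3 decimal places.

Rank screen: 2, 5, 4, 1, 3
Rank sleep: 3, 2, 1, 5, 4
d = rank(screen) − rank(sleep): -1, 3, 3, -4, -1; Σd² = 36
ρ = 1 − 6Σd² / [n(n²−1)] = 1 − 6×36 / (5×24) = 1 − 216/120 ≈ -0.800

-0.800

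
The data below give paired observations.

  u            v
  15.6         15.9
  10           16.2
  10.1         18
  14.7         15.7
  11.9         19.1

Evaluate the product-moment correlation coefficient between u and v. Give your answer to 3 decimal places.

-0.512

n = 5, Σu = 62.3, Σv = 84.9, Σu² = 803.07, Σv² = 1450.55, Σuv = 1049.92
nΣuv − ΣuΣv = 5249.6 − 5289.27 = -39.67
nΣu² − (Σu)² = 4015.35 − 3881.29 = 134.06; nΣv² − (Σv)² = 7252.75 − 7208.01 = 44.74
r = -39.67 / √(134.06 × 44.74) = -39.67 / 77.4458 ≈ -0.512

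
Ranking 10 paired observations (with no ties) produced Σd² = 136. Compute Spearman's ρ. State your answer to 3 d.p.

ρ = 1 − 6Σd² / [n(n²−1)] = 1 − 6×136 / (10×99)
  = 1 − 816/990 = 1 − 0.8242 ≈ 0.176

0.176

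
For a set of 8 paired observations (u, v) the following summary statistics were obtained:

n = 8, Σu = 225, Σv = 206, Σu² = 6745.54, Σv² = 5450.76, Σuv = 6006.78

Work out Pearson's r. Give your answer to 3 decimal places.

0.862

r = (nΣuv − ΣuΣv) / √[(nΣu² − (Σu)²)(nΣv² − (Σv)²)]
Numerator: 8×6006.78 − 225×206 = 1704.24
Denominator: √[(53964.32 − 50625)(43606.08 − 42436)] = √[3339.32 × 1170.08] = 1976.6820
r = 1704.24 / 1976.6820 ≈ 0.862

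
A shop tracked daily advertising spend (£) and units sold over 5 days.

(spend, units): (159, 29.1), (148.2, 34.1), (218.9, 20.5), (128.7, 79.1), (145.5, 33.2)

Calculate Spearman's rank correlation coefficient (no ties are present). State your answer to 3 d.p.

-0.900

Rank spend: 4, 3, 5, 1, 2
Rank units: 2, 4, 1, 5, 3
d = rank(spend) − rank(units): 2, -1, 4, -4, -1; Σd² = 38
ρ = 1 − 6Σd² / [n(n²−1)] = 1 − 6×38 / (5×24) = 1 − 228/120 ≈ -0.900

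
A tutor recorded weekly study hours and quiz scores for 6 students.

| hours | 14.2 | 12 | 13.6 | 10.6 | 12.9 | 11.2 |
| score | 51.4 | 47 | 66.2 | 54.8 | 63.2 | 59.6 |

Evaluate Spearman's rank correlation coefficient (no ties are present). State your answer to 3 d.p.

0.143

Rank hours: 6, 3, 5, 1, 4, 2
Rank score: 2, 1, 6, 3, 5, 4
d = rank(hours) − rank(score): 4, 2, -1, -2, -1, -2; Σd² = 30
ρ = 1 − 6Σd² / [n(n²−1)] = 1 − 6×30 / (6×35) = 1 − 180/210 ≈ 0.143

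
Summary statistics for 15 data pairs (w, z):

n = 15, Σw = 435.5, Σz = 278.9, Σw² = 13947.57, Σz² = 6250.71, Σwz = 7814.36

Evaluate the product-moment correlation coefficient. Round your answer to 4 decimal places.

-0.2402

r = (nΣwz − ΣwΣz) / √[(nΣw² − (Σw)²)(nΣz² − (Σz)²)]
Numerator: 15×7814.36 − 435.5×278.9 = -4245.55
Denominator: √[(209213.55 − 189660.25)(93760.65 − 77785.21)] = √[19553.3 × 15975.44] = 17674.0649
r = -4245.55 / 17674.0649 ≈ -0.2402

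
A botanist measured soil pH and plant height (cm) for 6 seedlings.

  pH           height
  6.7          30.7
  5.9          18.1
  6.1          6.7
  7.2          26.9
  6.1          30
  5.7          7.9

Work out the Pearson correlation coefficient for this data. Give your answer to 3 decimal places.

n = 6, Σx = 37.7, Σy = 120.3, Σx² = 238.45, Σy² = 3001.01, Σxy = 775.06
nΣxy − ΣxΣy = 4650.36 − 4535.31 = 115.05
nΣx² − (Σx)² = 1430.7 − 1421.29 = 9.41; nΣy² − (Σy)² = 18006.06 − 14472.09 = 3533.97
r = 115.05 / √(9.41 × 3533.97) = 115.05 / 182.3586 ≈ 0.631

0.631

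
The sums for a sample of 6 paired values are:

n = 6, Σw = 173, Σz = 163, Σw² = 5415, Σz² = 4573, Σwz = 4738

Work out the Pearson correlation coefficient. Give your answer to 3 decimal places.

r = (nΣwz − ΣwΣz) / √[(nΣw² − (Σw)²)(nΣz² − (Σz)²)]
Numerator: 6×4738 − 173×163 = 229
Denominator: √[(32490 − 29929)(27438 − 26569)] = √[2561 × 869] = 1491.8140
r = 229 / 1491.8140 ≈ 0.154

0.154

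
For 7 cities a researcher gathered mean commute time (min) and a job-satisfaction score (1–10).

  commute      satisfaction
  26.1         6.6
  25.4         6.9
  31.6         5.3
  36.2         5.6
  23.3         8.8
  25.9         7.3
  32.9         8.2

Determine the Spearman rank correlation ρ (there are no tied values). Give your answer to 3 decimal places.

Rank commute: 4, 2, 5, 7, 1, 3, 6
Rank satisfaction: 3, 4, 1, 2, 7, 5, 6
d = rank(commute) − rank(satisfaction): 1, -2, 4, 5, -6, -2, 0; Σd² = 86
ρ = 1 − 6Σd² / [n(n²−1)] = 1 − 6×86 / (7×48) = 1 − 516/336 ≈ -0.536

-0.536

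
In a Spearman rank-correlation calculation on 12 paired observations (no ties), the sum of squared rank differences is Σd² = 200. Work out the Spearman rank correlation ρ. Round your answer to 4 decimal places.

0.3007

ρ = 1 − 6Σd² / [n(n²−1)] = 1 − 6×200 / (12×143)
  = 1 − 1200/1716 = 1 − 0.69930 ≈ 0.3007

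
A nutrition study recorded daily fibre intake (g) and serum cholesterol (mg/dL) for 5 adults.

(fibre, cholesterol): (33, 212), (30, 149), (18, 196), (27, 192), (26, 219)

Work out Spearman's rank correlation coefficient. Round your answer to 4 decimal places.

-0.2000

Rank fibre: 5, 4, 1, 3, 2
Rank cholesterol: 4, 1, 3, 2, 5
d = rank(fibre) − rank(cholesterol): 1, 3, -2, 1, -3; Σd² = 24
ρ = 1 − 6Σd² / [n(n²−1)] = 1 − 6×24 / (5×24) = 1 − 144/120 ≈ -0.2000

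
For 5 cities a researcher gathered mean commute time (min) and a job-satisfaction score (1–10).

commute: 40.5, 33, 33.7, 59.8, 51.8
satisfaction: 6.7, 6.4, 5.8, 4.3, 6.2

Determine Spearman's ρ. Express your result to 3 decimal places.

Rank commute: 3, 1, 2, 5, 4
Rank satisfaction: 5, 4, 2, 1, 3
d = rank(commute) − rank(satisfaction): -2, -3, 0, 4, 1; Σd² = 30
ρ = 1 − 6Σd² / [n(n²−1)] = 1 − 6×30 / (5×24) = 1 − 180/120 ≈ -0.500

-0.500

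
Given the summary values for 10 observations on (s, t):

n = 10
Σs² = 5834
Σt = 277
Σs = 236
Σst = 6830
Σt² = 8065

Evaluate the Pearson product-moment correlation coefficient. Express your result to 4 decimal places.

0.9094

r = (nΣst − ΣsΣt) / √[(nΣs² − (Σs)²)(nΣt² − (Σt)²)]
Numerator: 10×6830 − 236×277 = 2928
Denominator: √[(58340 − 55696)(80650 − 76729)] = √[2644 × 3921] = 3219.8019
r = 2928 / 3219.8019 ≈ 0.9094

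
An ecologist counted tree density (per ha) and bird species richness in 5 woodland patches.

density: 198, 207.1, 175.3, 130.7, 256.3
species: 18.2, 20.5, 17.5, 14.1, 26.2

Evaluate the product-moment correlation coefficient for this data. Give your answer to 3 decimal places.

n = 5, Σx = 967.4, Σy = 96.5, Σx² = 195596.68, Σy² = 1942.99, Σxy = 19474.83
nΣxy − ΣxΣy = 97374.15 − 93354.1 = 4020.05
nΣx² − (Σx)² = 977983.4 − 935862.76 = 42120.64; nΣy² − (Σy)² = 9714.95 − 9312.25 = 402.7
r = 4020.05 / √(42120.64 × 402.7) = 4020.05 / 4118.4927 ≈ 0.976

0.976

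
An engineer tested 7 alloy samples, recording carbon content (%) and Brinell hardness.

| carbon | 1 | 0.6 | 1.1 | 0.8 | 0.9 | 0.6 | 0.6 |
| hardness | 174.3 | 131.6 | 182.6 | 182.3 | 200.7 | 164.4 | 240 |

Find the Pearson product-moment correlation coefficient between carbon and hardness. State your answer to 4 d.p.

0.0605

n = 7, Σx = 5.6, Σy = 1275.9, Σx² = 4.74, Σy² = 239182.95, Σxy = 1023.23
nΣxy − ΣxΣy = 7162.61 − 7145.04 = 17.57
nΣx² − (Σx)² = 33.18 − 31.36 = 1.82; nΣy² − (Σy)² = 1674280.65 − 1627920.81 = 46359.84
r = 17.57 / √(1.82 × 46359.84) = 17.57 / 290.4736 ≈ 0.0605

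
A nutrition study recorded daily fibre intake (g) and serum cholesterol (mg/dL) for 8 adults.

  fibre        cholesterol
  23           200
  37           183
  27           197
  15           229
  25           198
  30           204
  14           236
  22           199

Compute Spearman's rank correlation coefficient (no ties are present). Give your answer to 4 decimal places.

-0.7381

Rank fibre: 4, 8, 6, 2, 5, 7, 1, 3
Rank cholesterol: 5, 1, 2, 7, 3, 6, 8, 4
d = rank(fibre) − rank(cholesterol): -1, 7, 4, -5, 2, 1, -7, -1; Σd² = 146
ρ = 1 − 6Σd² / [n(n²−1)] = 1 − 6×146 / (8×63) = 1 − 876/504 ≈ -0.7381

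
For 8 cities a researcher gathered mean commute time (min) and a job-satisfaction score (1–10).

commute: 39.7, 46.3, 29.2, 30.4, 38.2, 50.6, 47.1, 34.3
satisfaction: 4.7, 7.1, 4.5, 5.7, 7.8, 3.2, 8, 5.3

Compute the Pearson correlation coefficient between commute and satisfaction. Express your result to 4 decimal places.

n = 8, Σx = 315.8, Σy = 46.3, Σx² = 12911.08, Σy² = 288.41, Σxy = 1838.47
nΣxy − ΣxΣy = 14707.76 − 14621.54 = 86.22
nΣx² − (Σx)² = 103288.64 − 99729.64 = 3559; nΣy² − (Σy)² = 2307.28 − 2143.69 = 163.59
r = 86.22 / √(3559 × 163.59) = 86.22 / 763.0313 ≈ 0.1130

0.1130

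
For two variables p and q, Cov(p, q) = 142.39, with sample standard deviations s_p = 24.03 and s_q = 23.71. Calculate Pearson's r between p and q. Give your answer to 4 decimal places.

r = Cov(p,q) / (s_p · s_q) = 142.39 / (24.03 × 23.71)
  = 142.39 / 569.7513 ≈ 0.2499

0.2499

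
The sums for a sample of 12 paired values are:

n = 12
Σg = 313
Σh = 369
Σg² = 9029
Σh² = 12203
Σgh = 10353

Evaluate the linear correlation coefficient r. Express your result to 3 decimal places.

r = (nΣgh − ΣgΣh) / √[(nΣg² − (Σg)²)(nΣh² − (Σh)²)]
Numerator: 12×10353 − 313×369 = 8739
Denominator: √[(108348 − 97969)(146436 − 136161)] = √[10379 × 10275] = 10326.8691
r = 8739 / 10326.8691 ≈ 0.846

0.846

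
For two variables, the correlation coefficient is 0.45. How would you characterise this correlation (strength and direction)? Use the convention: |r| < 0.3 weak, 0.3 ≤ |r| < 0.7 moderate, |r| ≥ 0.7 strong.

r = 0.45 > 0 so the relationship is positive.
|r| = 0.45, which falls in the moderate range.

moderate positive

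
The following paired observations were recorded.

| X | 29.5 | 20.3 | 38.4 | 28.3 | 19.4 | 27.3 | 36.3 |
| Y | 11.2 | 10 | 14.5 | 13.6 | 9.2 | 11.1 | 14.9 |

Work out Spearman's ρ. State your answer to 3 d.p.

0.929

Rank X: 5, 2, 7, 4, 1, 3, 6
Rank Y: 4, 2, 6, 5, 1, 3, 7
d = rank(X) − rank(Y): 1, 0, 1, -1, 0, 0, -1; Σd² = 4
ρ = 1 − 6Σd² / [n(n²−1)] = 1 − 6×4 / (7×48) = 1 − 24/336 ≈ 0.929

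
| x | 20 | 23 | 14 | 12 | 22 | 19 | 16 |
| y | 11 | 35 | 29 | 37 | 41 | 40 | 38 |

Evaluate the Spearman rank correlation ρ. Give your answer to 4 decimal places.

0.1071

Rank x: 5, 7, 2, 1, 6, 4, 3
Rank y: 1, 3, 2, 4, 7, 6, 5
d = rank(x) − rank(y): 4, 4, 0, -3, -1, -2, -2; Σd² = 50
ρ = 1 − 6Σd² / [n(n²−1)] = 1 − 6×50 / (7×48) = 1 − 300/336 ≈ 0.1071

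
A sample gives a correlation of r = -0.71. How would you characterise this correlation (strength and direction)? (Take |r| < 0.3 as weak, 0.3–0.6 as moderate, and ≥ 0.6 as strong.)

strong negative

r = -0.71 < 0 so the relationship is negative.
|r| = 0.71, which falls in the strong range.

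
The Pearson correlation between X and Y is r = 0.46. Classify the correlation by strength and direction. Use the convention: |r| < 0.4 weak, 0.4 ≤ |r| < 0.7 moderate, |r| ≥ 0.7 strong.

r = 0.46 > 0 so the relationship is positive.
|r| = 0.46, which falls in the moderate range.

moderate positive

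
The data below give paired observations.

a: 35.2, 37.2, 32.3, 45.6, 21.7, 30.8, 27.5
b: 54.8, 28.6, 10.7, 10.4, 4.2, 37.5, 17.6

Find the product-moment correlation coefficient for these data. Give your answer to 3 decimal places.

0.188

n = 7, Σa = 230.3, Σb = 163.8, Σa² = 7921.31, Σb² = 5777.3, Σab = 5542.87
nΣab − ΣaΣb = 38800.09 − 37723.14 = 1076.95
nΣa² − (Σa)² = 55449.17 − 53038.09 = 2411.08; nΣb² − (Σb)² = 40441.1 − 26830.44 = 13610.66
r = 1076.95 / √(2411.08 × 13610.66) = 1076.95 / 5728.5592 ≈ 0.188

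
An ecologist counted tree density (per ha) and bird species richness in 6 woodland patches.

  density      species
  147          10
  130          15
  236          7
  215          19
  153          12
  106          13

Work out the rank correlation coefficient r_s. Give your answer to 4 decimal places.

-0.3143

Rank density: 3, 2, 6, 5, 4, 1
Rank species: 2, 5, 1, 6, 3, 4
d = rank(density) − rank(species): 1, -3, 5, -1, 1, -3; Σd² = 46
ρ = 1 − 6Σd² / [n(n²−1)] = 1 − 6×46 / (6×35) = 1 − 276/210 ≈ -0.3143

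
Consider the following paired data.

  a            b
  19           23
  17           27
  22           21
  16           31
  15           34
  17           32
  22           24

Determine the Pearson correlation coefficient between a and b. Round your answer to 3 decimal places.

-0.888

n = 7, Σa = 128, Σb = 192, Σa² = 2388, Σb² = 5416, Σab = 3436
nΣab − ΣaΣb = 24052 − 24576 = -524
nΣa² − (Σa)² = 16716 − 16384 = 332; nΣb² − (Σb)² = 37912 − 36864 = 1048
r = -524 / √(332 × 1048) = -524 / 589.8610 ≈ -0.888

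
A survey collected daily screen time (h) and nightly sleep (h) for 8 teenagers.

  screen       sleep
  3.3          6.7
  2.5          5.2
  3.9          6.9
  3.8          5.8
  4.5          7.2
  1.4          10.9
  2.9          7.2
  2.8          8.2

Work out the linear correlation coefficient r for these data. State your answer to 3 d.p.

n = 8, Σx = 25.1, Σy = 58.1, Σx² = 85.25, Σy² = 442.91, Σxy = 175.56
nΣxy − ΣxΣy = 1404.48 − 1458.31 = -53.83
nΣx² − (Σx)² = 682 − 630.01 = 51.99; nΣy² − (Σy)² = 3543.28 − 3375.61 = 167.67
r = -53.83 / √(51.99 × 167.67) = -53.83 / 93.3658 ≈ -0.577

-0.577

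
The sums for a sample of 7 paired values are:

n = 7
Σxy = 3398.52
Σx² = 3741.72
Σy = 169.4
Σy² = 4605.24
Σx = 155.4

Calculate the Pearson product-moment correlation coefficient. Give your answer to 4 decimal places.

r = (nΣxy − ΣxΣy) / √[(nΣx² − (Σx)²)(nΣy² − (Σy)²)]
Numerator: 7×3398.52 − 155.4×169.4 = -2535.12
Denominator: √[(26192.04 − 24149.16)(32236.68 − 28696.36)] = √[2042.88 × 3540.32] = 2689.3213
r = -2535.12 / 2689.3213 ≈ -0.9427

-0.9427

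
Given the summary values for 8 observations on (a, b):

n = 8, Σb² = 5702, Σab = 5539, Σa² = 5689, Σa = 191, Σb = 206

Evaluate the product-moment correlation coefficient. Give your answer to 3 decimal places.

0.927

r = (nΣab − ΣaΣb) / √[(nΣa² − (Σa)²)(nΣb² − (Σb)²)]
Numerator: 8×5539 − 191×206 = 4966
Denominator: √[(45512 − 36481)(45616 − 42436)] = √[9031 × 3180] = 5358.9719
r = 4966 / 5358.9719 ≈ 0.927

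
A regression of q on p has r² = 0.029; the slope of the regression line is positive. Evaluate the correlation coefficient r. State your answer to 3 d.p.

|r| = √0.029 = 0.170
The association is positive, so r = 0.170.

0.170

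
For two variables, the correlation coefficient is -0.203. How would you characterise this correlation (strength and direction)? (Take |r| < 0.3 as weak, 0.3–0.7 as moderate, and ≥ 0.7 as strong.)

r = -0.203 < 0 so the relationship is negative.
|r| = 0.203, which falls in the weak range.

weak negative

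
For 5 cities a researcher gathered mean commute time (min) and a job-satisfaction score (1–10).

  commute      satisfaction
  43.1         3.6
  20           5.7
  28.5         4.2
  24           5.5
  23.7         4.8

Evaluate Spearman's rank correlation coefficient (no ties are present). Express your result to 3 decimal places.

-0.900

Rank commute: 5, 1, 4, 3, 2
Rank satisfaction: 1, 5, 2, 4, 3
d = rank(commute) − rank(satisfaction): 4, -4, 2, -1, -1; Σd² = 38
ρ = 1 − 6Σd² / [n(n²−1)] = 1 − 6×38 / (5×24) = 1 − 228/120 ≈ -0.900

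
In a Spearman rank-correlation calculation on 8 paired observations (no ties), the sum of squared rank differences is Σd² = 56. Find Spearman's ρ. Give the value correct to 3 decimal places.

0.333

ρ = 1 − 6Σd² / [n(n²−1)] = 1 − 6×56 / (8×63)
  = 1 − 336/504 = 1 − 0.6667 ≈ 0.333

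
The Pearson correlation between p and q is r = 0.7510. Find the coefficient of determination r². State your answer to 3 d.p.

0.564

r² = (0.7510)² = 0.564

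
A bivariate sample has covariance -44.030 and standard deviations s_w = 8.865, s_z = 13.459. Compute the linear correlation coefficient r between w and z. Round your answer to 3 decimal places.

-0.369

r = Cov(w,z) / (s_w · s_z) = -44.030 / (8.865 × 13.459)
  = -44.030 / 119.3140 ≈ -0.369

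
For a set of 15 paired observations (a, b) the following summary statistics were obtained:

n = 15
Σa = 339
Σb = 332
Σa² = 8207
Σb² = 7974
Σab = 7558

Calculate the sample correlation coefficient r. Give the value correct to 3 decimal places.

0.094

r = (nΣab − ΣaΣb) / √[(nΣa² − (Σa)²)(nΣb² − (Σb)²)]
Numerator: 15×7558 − 339×332 = 822
Denominator: √[(123105 − 114921)(119610 − 110224)] = √[8184 × 9386] = 8764.4181
r = 822 / 8764.4181 ≈ 0.094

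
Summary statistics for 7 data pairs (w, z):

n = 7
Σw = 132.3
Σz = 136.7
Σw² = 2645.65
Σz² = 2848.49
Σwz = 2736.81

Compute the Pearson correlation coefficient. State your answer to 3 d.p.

r = (nΣwz − ΣwΣz) / √[(nΣw² − (Σw)²)(nΣz² − (Σz)²)]
Numerator: 7×2736.81 − 132.3×136.7 = 1072.26
Denominator: √[(18519.55 − 17503.29)(19939.43 − 18686.89)] = √[1016.26 × 1252.54] = 1128.2315
r = 1072.26 / 1128.2315 ≈ 0.950

0.950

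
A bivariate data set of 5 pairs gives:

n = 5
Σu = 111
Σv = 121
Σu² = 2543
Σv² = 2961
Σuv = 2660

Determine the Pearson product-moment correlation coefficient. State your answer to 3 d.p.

r = (nΣuv − ΣuΣv) / √[(nΣu² − (Σu)²)(nΣv² − (Σv)²)]
Numerator: 5×2660 − 111×121 = -131
Denominator: √[(12715 − 12321)(14805 − 14641)] = √[394 × 164] = 254.1968
r = -131 / 254.1968 ≈ -0.515

-0.515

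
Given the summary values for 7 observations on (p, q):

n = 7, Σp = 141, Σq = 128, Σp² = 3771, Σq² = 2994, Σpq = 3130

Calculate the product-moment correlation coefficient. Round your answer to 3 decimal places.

0.707

r = (nΣpq − ΣpΣq) / √[(nΣp² − (Σp)²)(nΣq² − (Σq)²)]
Numerator: 7×3130 − 141×128 = 3862
Denominator: √[(26397 − 19881)(20958 − 16384)] = √[6516 × 4574] = 5459.3208
r = 3862 / 5459.3208 ≈ 0.707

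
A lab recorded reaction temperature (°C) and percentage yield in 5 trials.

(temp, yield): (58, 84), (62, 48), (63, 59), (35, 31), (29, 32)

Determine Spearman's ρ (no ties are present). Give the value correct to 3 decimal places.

Rank temp: 3, 4, 5, 2, 1
Rank yield: 5, 3, 4, 1, 2
d = rank(temp) − rank(yield): -2, 1, 1, 1, -1; Σd² = 8
ρ = 1 − 6Σd² / [n(n²−1)] = 1 − 6×8 / (5×24) = 1 − 48/120 ≈ 0.600

0.600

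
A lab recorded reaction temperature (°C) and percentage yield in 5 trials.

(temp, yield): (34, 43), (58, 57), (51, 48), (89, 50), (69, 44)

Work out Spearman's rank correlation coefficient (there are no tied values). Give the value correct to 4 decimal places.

Rank temp: 1, 3, 2, 5, 4
Rank yield: 1, 5, 3, 4, 2
d = rank(temp) − rank(yield): 0, -2, -1, 1, 2; Σd² = 10
ρ = 1 − 6Σd² / [n(n²−1)] = 1 − 6×10 / (5×24) = 1 − 60/120 ≈ 0.5000

0.5000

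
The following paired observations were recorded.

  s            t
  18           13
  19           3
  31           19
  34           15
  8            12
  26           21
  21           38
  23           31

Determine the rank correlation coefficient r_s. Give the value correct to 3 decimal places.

Rank s: 2, 3, 7, 8, 1, 6, 4, 5
Rank t: 3, 1, 5, 4, 2, 6, 8, 7
d = rank(s) − rank(t): -1, 2, 2, 4, -1, 0, -4, -2; Σd² = 46
ρ = 1 − 6Σd² / [n(n²−1)] = 1 − 6×46 / (8×63) = 1 − 276/504 ≈ 0.452

0.452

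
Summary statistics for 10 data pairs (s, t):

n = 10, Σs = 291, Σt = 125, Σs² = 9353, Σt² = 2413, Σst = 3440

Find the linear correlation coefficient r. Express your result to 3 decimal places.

-0.228

r = (nΣst − ΣsΣt) / √[(nΣs² − (Σs)²)(nΣt² − (Σt)²)]
Numerator: 10×3440 − 291×125 = -1975
Denominator: √[(93530 − 84681)(24130 − 15625)] = √[8849 × 8505] = 8675.2951
r = -1975 / 8675.2951 ≈ -0.228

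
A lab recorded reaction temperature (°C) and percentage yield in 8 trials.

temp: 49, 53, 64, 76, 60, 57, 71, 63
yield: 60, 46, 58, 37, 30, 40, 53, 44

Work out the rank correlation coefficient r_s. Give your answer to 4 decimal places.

-0.2619

Rank temp: 1, 2, 6, 8, 4, 3, 7, 5
Rank yield: 8, 5, 7, 2, 1, 3, 6, 4
d = rank(temp) − rank(yield): -7, -3, -1, 6, 3, 0, 1, 1; Σd² = 106
ρ = 1 − 6Σd² / [n(n²−1)] = 1 − 6×106 / (8×63) = 1 − 636/504 ≈ -0.2619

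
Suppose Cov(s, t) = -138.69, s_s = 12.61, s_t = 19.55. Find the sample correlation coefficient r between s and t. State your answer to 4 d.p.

-0.5626

r = Cov(s,t) / (s_s · s_t) = -138.69 / (12.61 × 19.55)
  = -138.69 / 246.5255 ≈ -0.5626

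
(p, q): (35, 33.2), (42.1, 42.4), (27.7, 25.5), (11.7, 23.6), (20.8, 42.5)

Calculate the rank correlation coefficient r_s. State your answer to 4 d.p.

Rank p: 4, 5, 3, 1, 2
Rank q: 3, 4, 2, 1, 5
d = rank(p) − rank(q): 1, 1, 1, 0, -3; Σd² = 12
ρ = 1 − 6Σd² / [n(n²−1)] = 1 − 6×12 / (5×24) = 1 − 72/120 ≈ 0.4000

0.4000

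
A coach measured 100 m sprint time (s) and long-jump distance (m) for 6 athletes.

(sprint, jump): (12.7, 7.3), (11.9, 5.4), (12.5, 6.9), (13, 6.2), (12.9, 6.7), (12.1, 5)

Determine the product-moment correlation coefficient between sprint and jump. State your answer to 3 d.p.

n = 6, Σx = 75.1, Σy = 37.5, Σx² = 940.97, Σy² = 238.39, Σxy = 470.75
nΣxy − ΣxΣy = 2824.5 − 2816.25 = 8.25
nΣx² − (Σx)² = 5645.82 − 5640.01 = 5.81; nΣy² − (Σy)² = 1430.34 − 1406.25 = 24.09
r = 8.25 / √(5.81 × 24.09) = 8.25 / 11.8306 ≈ 0.697

0.697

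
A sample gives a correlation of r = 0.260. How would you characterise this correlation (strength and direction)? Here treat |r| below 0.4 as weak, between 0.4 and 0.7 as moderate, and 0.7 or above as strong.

r = 0.260 > 0 so the relationship is positive.
|r| = 0.260, which falls in the weak range.

weak positive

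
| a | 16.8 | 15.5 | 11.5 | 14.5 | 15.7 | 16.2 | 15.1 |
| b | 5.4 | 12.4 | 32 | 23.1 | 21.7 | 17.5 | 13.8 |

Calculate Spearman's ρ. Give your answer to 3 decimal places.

Rank a: 7, 4, 1, 2, 5, 6, 3
Rank b: 1, 2, 7, 6, 5, 4, 3
d = rank(a) − rank(b): 6, 2, -6, -4, 0, 2, 0; Σd² = 96
ρ = 1 − 6Σd² / [n(n²−1)] = 1 − 6×96 / (7×48) = 1 − 576/336 ≈ -0.714

-0.714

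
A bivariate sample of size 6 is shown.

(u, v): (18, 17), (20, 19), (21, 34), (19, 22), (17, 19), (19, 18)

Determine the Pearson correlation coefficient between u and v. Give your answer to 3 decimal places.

0.713

n = 6, Σu = 114, Σv = 129, Σu² = 2176, Σv² = 2975, Σuv = 2483
nΣuv − ΣuΣv = 14898 − 14706 = 192
nΣu² − (Σu)² = 13056 − 12996 = 60; nΣv² − (Σv)² = 17850 − 16641 = 1209
r = 192 / √(60 × 1209) = 192 / 269.3325 ≈ 0.713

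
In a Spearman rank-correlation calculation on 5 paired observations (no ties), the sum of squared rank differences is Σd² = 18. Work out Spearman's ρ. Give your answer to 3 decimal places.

0.100

ρ = 1 − 6Σd² / [n(n²−1)] = 1 − 6×18 / (5×24)
  = 1 − 108/120 = 1 − 0.9000 ≈ 0.100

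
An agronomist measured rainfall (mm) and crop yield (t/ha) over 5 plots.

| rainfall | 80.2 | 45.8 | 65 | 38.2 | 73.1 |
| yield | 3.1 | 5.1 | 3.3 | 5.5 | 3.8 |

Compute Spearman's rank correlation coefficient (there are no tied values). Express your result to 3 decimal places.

Rank rainfall: 5, 2, 3, 1, 4
Rank yield: 1, 4, 2, 5, 3
d = rank(rainfall) − rank(yield): 4, -2, 1, -4, 1; Σd² = 38
ρ = 1 − 6Σd² / [n(n²−1)] = 1 − 6×38 / (5×24) = 1 − 228/120 ≈ -0.900

-0.900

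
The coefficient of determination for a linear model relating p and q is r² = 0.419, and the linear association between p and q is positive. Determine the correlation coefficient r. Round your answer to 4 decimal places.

|r| = √0.419 = 0.6473
The association is positive, so r = 0.6473.

0.6473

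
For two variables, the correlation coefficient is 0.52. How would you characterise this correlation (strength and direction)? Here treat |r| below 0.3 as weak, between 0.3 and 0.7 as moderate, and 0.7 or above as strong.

moderate positive

r = 0.52 > 0 so the relationship is positive.
|r| = 0.52, which falls in the moderate range.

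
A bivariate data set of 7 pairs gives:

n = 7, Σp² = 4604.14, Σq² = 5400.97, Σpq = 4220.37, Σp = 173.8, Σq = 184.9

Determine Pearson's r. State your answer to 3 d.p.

-0.958

r = (nΣpq − ΣpΣq) / √[(nΣp² − (Σp)²)(nΣq² − (Σq)²)]
Numerator: 7×4220.37 − 173.8×184.9 = -2593.03
Denominator: √[(32228.98 − 30206.44)(37806.79 − 34188.01)] = √[2022.54 × 3618.78] = 2705.3886
r = -2593.03 / 2705.3886 ≈ -0.958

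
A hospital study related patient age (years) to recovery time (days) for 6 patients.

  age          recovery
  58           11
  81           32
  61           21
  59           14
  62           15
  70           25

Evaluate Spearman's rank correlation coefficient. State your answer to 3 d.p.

0.943

Rank age: 1, 6, 3, 2, 4, 5
Rank recovery: 1, 6, 4, 2, 3, 5
d = rank(age) − rank(recovery): 0, 0, -1, 0, 1, 0; Σd² = 2
ρ = 1 − 6Σd² / [n(n²−1)] = 1 − 6×2 / (6×35) = 1 − 12/210 ≈ 0.943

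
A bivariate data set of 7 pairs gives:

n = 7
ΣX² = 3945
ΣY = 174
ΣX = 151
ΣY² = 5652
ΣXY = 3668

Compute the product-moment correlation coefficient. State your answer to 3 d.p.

-0.089

r = (nΣXY − ΣXΣY) / √[(nΣX² − (ΣX)²)(nΣY² − (ΣY)²)]
Numerator: 7×3668 − 151×174 = -598
Denominator: √[(27615 − 22801)(39564 − 30276)] = √[4814 × 9288] = 6686.7355
r = -598 / 6686.7355 ≈ -0.089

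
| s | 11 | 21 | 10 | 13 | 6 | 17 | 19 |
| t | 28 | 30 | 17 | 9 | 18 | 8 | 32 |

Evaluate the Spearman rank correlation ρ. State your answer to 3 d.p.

Rank s: 3, 7, 2, 4, 1, 5, 6
Rank t: 5, 6, 3, 2, 4, 1, 7
d = rank(s) − rank(t): -2, 1, -1, 2, -3, 4, -1; Σd² = 36
ρ = 1 − 6Σd² / [n(n²−1)] = 1 − 6×36 / (7×48) = 1 − 216/336 ≈ 0.357

0.357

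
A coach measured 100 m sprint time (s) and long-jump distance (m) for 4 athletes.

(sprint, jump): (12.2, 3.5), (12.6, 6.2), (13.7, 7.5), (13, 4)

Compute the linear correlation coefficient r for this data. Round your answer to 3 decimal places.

n = 4, Σx = 51.5, Σy = 21.2, Σx² = 664.29, Σy² = 122.94, Σxy = 275.57
nΣxy − ΣxΣy = 1102.28 − 1091.8 = 10.48
nΣx² − (Σx)² = 2657.16 − 2652.25 = 4.91; nΣy² − (Σy)² = 491.76 − 449.44 = 42.32
r = 10.48 / √(4.91 × 42.32) = 10.48 / 14.4150 ≈ 0.727

0.727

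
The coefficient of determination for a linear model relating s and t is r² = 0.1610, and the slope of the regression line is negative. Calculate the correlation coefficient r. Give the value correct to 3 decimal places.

-0.401

|r| = √0.1610 = 0.401
The association is negative, so r = −0.401.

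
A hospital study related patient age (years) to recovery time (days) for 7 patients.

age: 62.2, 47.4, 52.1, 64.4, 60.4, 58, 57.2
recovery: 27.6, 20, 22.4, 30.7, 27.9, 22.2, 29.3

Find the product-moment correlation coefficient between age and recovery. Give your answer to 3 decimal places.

n = 7, Σx = 401.7, Σy = 180.1, Σx² = 23261.37, Σy² = 4735.75, Σxy = 10457.56
nΣxy − ΣxΣy = 73202.92 − 72346.17 = 856.75
nΣx² − (Σx)² = 162829.59 − 161362.89 = 1466.7; nΣy² − (Σy)² = 33150.25 − 32436.01 = 714.24
r = 856.75 / √(1466.7 × 714.24) = 856.75 / 1023.5115 ≈ 0.837

0.837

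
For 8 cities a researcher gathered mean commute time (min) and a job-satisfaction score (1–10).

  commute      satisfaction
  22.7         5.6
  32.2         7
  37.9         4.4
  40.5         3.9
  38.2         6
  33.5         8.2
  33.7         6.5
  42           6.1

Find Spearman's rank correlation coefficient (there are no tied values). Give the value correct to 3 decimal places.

Rank commute: 1, 2, 5, 7, 6, 3, 4, 8
Rank satisfaction: 3, 7, 2, 1, 4, 8, 6, 5
d = rank(commute) − rank(satisfaction): -2, -5, 3, 6, 2, -5, -2, 3; Σd² = 116
ρ = 1 − 6Σd² / [n(n²−1)] = 1 − 6×116 / (8×63) = 1 − 696/504 ≈ -0.381

-0.381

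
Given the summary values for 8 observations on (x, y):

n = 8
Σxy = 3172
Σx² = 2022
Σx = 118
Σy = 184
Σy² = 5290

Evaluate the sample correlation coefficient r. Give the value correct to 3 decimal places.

r = (nΣxy − ΣxΣy) / √[(nΣx² − (Σx)²)(nΣy² − (Σy)²)]
Numerator: 8×3172 − 118×184 = 3664
Denominator: √[(16176 − 13924)(42320 − 33856)] = √[2252 × 8464] = 4365.8823
r = 3664 / 4365.8823 ≈ 0.839

0.839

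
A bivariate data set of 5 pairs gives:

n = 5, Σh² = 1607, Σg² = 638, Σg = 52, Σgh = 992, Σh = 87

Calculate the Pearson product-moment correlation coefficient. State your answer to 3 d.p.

0.916

r = (nΣgh − ΣgΣh) / √[(nΣg² − (Σg)²)(nΣh² − (Σh)²)]
Numerator: 5×992 − 52×87 = 436
Denominator: √[(3190 − 2704)(8035 − 7569)] = √[486 × 466] = 475.8949
r = 436 / 475.8949 ≈ 0.916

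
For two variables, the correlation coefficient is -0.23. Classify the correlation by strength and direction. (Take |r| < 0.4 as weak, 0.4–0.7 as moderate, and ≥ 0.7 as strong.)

weak negative

r = -0.23 < 0 so the relationship is negative.
|r| = 0.23, which falls in the weak range.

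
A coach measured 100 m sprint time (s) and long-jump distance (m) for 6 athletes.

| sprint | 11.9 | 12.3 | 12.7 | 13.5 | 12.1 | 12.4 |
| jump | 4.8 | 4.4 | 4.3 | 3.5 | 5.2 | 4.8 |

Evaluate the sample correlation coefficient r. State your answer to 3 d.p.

-0.908

n = 6, Σx = 74.9, Σy = 27, Σx² = 936.61, Σy² = 123.22, Σxy = 335.54
nΣxy − ΣxΣy = 2013.24 − 2022.3 = -9.06
nΣx² − (Σx)² = 5619.66 − 5610.01 = 9.65; nΣy² − (Σy)² = 739.32 − 729 = 10.32
r = -9.06 / √(9.65 × 10.32) = -9.06 / 9.9794 ≈ -0.908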